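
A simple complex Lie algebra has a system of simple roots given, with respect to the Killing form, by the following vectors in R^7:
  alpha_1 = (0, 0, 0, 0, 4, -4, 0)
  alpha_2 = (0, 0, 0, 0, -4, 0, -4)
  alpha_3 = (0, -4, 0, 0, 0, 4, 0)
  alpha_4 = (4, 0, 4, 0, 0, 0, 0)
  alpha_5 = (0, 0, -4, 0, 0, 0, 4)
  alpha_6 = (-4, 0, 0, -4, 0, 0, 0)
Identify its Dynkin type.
Compute the Cartan integers a_ij = 2(alpha_i, alpha_j)/(alpha_j, alpha_j); the resulting 6x6 Cartan matrix is
[[2, -1, -1, 0, 0, 0], [-1, 2, 0, 0, -1, 0], [-1, 0, 2, 0, 0, 0], [0, 0, 0, 2, -1, -1], [0, -1, 0, -1, 2, 0], [0, 0, 0, -1, 0, 2]].
All simple roots have the same length, so the diagram is simply laced. The associated Dynkin diagram is a chain of 6 nodes with single edges (A_6), so the type is A_6 (the algebra sl(7)).

A_6 (sl(7))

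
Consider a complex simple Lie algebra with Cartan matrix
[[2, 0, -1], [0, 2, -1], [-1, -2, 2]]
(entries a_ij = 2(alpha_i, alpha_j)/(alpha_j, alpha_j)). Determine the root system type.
The matrix has rank 3 with 2's on the diagonal. Reading the off-diagonal entries as Dynkin edges (a single edge where a_ij = a_ji = -1; a double or triple edge where a_ij * a_ji = 2 or 3), the diagram is a chain of 3 nodes with a double edge at one end; the terminal node there is the unique short simple root (B_3). One simple-root ordering that puts it in standard form is (alpha_1, alpha_3, alpha_2). So the algebra is type B_3, i.e. so(7).

B_3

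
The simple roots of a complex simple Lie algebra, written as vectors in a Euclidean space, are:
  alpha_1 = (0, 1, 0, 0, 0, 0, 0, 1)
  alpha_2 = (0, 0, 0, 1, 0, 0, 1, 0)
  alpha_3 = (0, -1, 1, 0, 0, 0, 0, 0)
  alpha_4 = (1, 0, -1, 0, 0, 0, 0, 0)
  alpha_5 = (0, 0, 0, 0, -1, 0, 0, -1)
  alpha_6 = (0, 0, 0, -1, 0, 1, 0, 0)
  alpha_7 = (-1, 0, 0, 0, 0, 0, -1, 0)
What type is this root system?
Compute the Cartan integers a_ij = 2(alpha_i, alpha_j)/(alpha_j, alpha_j); the resulting 7x7 Cartan matrix is
[[2, 0, -1, 0, -1, 0, 0], [0, 2, 0, 0, 0, -1, -1], [-1, 0, 2, -1, 0, 0, 0], [0, 0, -1, 2, 0, 0, -1], [-1, 0, 0, 0, 2, 0, 0], [0, -1, 0, 0, 0, 2, 0], [0, -1, 0, -1, 0, 0, 2]].
All simple roots have the same length, so the diagram is simply laced. The associated Dynkin diagram is a chain of 7 nodes with single edges (A_7), so the type is A_7 (the algebra sl(8)).

A7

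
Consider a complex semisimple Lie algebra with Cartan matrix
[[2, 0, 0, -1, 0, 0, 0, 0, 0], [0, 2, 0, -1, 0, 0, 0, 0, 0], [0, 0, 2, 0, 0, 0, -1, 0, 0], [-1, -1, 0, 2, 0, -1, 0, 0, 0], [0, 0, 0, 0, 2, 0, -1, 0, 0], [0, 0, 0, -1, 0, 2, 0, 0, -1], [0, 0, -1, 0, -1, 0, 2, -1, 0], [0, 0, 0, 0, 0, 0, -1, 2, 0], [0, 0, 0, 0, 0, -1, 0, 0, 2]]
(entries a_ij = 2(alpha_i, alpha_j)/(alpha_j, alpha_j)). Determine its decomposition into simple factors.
The diagram associated to this matrix has two connected components: the simple roots {alpha_3, alpha_5, alpha_7, alpha_8} form a chain of 2 nodes with a fork of two nodes at one end (D_4), and {alpha_1, alpha_2, alpha_4, alpha_6, alpha_9} form a chain of 3 nodes with a fork of two nodes at one end (D_5). A semisimple Lie algebra decomposes uniquely as the direct sum of simple ideals, one per connected component of its Dynkin diagram, so g ≅ D_4 ⊕ D_5 (dimension 28 + 45 = 73).

D_4 ⊕ D_5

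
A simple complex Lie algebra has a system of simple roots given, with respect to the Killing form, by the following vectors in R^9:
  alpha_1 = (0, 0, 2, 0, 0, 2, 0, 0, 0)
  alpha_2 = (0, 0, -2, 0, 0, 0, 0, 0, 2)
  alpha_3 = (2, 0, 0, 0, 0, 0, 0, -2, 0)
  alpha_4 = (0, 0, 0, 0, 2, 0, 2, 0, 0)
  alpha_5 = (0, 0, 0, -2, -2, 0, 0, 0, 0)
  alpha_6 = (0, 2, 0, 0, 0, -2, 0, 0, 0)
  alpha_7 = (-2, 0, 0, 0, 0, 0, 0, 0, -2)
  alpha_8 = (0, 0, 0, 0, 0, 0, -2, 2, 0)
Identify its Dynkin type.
Compute the Cartan integers a_ij = 2(alpha_i, alpha_j)/(alpha_j, alpha_j); the resulting 8x8 Cartan matrix is
[[2, -1, 0, 0, 0, -1, 0, 0], [-1, 2, 0, 0, 0, 0, -1, 0], [0, 0, 2, 0, 0, 0, -1, -1], [0, 0, 0, 2, -1, 0, 0, -1], [0, 0, 0, -1, 2, 0, 0, 0], [-1, 0, 0, 0, 0, 2, 0, 0], [0, -1, -1, 0, 0, 0, 2, 0], [0, 0, -1, -1, 0, 0, 0, 2]].
All simple roots have the same length, so the diagram is simply laced. The associated Dynkin diagram is a chain of 8 nodes with single edges (A_8), so the type is A_8 (the algebra sl(9)).

A_8 (sl(9))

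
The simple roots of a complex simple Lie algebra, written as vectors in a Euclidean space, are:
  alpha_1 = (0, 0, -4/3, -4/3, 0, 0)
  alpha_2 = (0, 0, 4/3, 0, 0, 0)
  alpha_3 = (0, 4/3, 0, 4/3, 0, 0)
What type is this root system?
type B_3

Compute the Cartan integers a_ij = 2(alpha_i, alpha_j)/(alpha_j, alpha_j); the resulting 3x3 Cartan matrix is
[[2, -2, -1], [-1, 2, 0], [-1, 0, 2]].
The roots have two lengths (squared-length ratio 2:1); the short ones are alpha_{2}. The associated Dynkin diagram is a chain of 3 nodes with a double edge at one end; the terminal node there is the unique short simple root (B_3), so the type is B_3 (the algebra so(7)).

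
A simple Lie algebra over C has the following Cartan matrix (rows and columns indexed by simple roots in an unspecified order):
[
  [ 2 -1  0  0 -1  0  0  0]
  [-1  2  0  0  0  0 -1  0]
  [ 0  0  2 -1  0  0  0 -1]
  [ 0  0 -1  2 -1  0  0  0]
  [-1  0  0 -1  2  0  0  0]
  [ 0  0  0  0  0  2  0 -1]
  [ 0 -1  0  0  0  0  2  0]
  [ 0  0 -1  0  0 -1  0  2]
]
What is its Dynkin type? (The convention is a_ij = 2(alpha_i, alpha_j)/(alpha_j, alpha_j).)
The matrix has rank 8 with 2's on the diagonal. Reading the off-diagonal entries as Dynkin edges (a single edge where a_ij = a_ji = -1; a double or triple edge where a_ij * a_ji = 2 or 3), the diagram is a chain of 8 nodes with single edges (A_8). One simple-root ordering that puts it in standard form is (alpha_7, alpha_2, alpha_1, alpha_5, alpha_4, alpha_3, alpha_8, alpha_6). So the algebra is type A_8, i.e. sl(9).

A8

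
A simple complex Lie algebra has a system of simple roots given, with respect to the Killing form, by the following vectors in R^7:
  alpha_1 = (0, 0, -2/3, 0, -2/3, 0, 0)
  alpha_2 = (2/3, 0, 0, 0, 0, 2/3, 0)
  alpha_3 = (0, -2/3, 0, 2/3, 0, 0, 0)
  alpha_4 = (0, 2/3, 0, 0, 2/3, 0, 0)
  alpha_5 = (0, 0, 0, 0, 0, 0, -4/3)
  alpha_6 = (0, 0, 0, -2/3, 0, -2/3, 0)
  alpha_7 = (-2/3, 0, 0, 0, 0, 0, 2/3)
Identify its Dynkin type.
C_7

Compute the Cartan integers a_ij = 2(alpha_i, alpha_j)/(alpha_j, alpha_j); the resulting 7x7 Cartan matrix is
[[2, 0, 0, -1, 0, 0, 0], [0, 2, 0, 0, 0, -1, -1], [0, 0, 2, -1, 0, -1, 0], [-1, 0, -1, 2, 0, 0, 0], [0, 0, 0, 0, 2, 0, -2], [0, -1, -1, 0, 0, 2, 0], [0, -1, 0, 0, -1, 0, 2]].
The roots have two lengths (squared-length ratio 2:1); the short ones are alpha_{1,2,3,4,6,7}. The associated Dynkin diagram is a chain of 7 nodes with a double edge at one end; the terminal node there is the unique long simple root (C_7), so the type is C_7 (the algebra sp(14)).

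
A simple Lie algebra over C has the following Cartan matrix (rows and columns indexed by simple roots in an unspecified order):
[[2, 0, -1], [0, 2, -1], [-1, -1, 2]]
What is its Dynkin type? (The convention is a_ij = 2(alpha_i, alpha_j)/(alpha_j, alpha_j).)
The matrix has rank 3 with 2's on the diagonal. Reading the off-diagonal entries as Dynkin edges (a single edge where a_ij = a_ji = -1; a double or triple edge where a_ij * a_ji = 2 or 3), the diagram is a chain of 3 nodes with single edges (A_3). One simple-root ordering that puts it in standard form is (alpha_2, alpha_3, alpha_1). So the algebra is type A_3, i.e. sl(4).

A_3 (sl(4))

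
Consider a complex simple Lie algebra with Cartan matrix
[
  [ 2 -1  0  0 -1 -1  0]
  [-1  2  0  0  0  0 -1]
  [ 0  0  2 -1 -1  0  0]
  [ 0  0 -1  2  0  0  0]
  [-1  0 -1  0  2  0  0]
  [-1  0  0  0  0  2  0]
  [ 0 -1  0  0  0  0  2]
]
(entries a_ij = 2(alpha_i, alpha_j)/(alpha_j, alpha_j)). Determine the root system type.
The matrix has rank 7 with 2's on the diagonal. Reading the off-diagonal entries as Dynkin edges (a single edge where a_ij = a_ji = -1; a double or triple edge where a_ij * a_ji = 2 or 3), the diagram is a chain of 6 nodes with one extra node attached to the third node from one end (E_7). One simple-root ordering that puts it in standard form is (alpha_7, alpha_6, alpha_2, alpha_1, alpha_5, alpha_3, alpha_4). So the algebra is type E_7.

E_7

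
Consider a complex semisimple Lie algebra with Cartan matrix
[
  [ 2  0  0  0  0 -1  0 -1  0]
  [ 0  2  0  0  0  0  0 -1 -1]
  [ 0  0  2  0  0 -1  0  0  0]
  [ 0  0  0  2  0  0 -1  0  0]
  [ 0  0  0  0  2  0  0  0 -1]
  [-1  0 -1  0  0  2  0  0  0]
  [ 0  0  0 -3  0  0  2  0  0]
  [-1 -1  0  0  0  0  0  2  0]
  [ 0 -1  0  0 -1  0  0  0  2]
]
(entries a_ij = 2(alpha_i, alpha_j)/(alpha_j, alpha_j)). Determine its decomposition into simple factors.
The diagram associated to this matrix has two connected components: the simple roots {alpha_1, alpha_2, alpha_3, alpha_5, alpha_6, alpha_8, alpha_9} form a chain of 7 nodes with single edges (A_7), and {alpha_4, alpha_7} form two nodes joined by a triple edge (G_2). A semisimple Lie algebra decomposes uniquely as the direct sum of simple ideals, one per connected component of its Dynkin diagram, so g ≅ A_7 ⊕ G_2 (dimension 63 + 14 = 77).

A_7 (sl(8)) ⊕ G_2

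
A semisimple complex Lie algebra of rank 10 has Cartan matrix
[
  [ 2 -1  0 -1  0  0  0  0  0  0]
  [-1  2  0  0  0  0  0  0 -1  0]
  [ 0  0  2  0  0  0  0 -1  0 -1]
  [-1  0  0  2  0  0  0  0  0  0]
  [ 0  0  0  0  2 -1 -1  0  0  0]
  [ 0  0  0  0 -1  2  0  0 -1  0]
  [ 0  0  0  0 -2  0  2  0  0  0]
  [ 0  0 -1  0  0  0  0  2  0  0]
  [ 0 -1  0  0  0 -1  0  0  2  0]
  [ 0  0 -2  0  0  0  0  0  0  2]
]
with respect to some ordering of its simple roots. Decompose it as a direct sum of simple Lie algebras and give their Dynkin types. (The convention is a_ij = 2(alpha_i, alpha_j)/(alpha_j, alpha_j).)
C3 ⊕ C7

The diagram associated to this matrix has two connected components: the simple roots {alpha_3, alpha_8, alpha_10} form a chain of 3 nodes with a double edge at one end; the terminal node there is the unique long simple root (C_3), and {alpha_1, alpha_2, alpha_4, alpha_5, alpha_6, alpha_7, alpha_9} form a chain of 7 nodes with a double edge at one end; the terminal node there is the unique long simple root (C_7). A semisimple Lie algebra decomposes uniquely as the direct sum of simple ideals, one per connected component of its Dynkin diagram, so g ≅ C_3 ⊕ C_7 (dimension 21 + 105 = 126).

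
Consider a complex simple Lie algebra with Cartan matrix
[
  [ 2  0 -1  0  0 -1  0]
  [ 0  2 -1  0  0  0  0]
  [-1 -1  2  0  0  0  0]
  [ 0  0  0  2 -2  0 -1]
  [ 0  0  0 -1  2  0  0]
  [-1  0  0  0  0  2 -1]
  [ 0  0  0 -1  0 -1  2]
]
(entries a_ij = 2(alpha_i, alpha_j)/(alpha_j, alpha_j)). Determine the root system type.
The matrix has rank 7 with 2's on the diagonal. Reading the off-diagonal entries as Dynkin edges (a single edge where a_ij = a_ji = -1; a double or triple edge where a_ij * a_ji = 2 or 3), the diagram is a chain of 7 nodes with a double edge at one end; the terminal node there is the unique short simple root (B_7). One simple-root ordering that puts it in standard form is (alpha_2, alpha_3, alpha_1, alpha_6, alpha_7, alpha_4, alpha_5). So the algebra is type B_7, i.e. so(15).

B_7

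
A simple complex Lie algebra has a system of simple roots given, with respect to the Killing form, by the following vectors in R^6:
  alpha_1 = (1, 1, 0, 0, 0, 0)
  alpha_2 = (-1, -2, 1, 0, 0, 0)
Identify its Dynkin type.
Compute the Cartan integers a_ij = 2(alpha_i, alpha_j)/(alpha_j, alpha_j); the resulting 2x2 Cartan matrix is
[[2, -1], [-3, 2]].
The roots have two lengths (squared-length ratio 3:1); the short ones are alpha_{1}. The associated Dynkin diagram is two nodes joined by a triple edge (G_2), so the type is G_2.

type G_2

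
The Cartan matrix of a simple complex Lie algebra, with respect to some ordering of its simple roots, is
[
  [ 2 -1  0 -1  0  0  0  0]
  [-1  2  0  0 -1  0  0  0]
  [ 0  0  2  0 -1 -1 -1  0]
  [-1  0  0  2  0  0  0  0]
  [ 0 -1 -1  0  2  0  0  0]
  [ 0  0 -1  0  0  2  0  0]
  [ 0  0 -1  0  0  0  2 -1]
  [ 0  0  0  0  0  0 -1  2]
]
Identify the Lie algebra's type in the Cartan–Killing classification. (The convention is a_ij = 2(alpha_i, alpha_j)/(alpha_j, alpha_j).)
type E_8

The matrix has rank 8 with 2's on the diagonal. Reading the off-diagonal entries as Dynkin edges (a single edge where a_ij = a_ji = -1; a double or triple edge where a_ij * a_ji = 2 or 3), the diagram is a chain of 7 nodes with one extra node attached to the third node from one end (E_8). One simple-root ordering that puts it in standard form is (alpha_8, alpha_6, alpha_7, alpha_3, alpha_5, alpha_2, alpha_1, alpha_4). So the algebra is type E_8.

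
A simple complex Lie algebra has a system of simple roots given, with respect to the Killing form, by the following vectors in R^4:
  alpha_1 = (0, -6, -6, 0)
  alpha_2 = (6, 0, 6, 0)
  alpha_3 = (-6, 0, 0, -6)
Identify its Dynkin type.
A_3

Compute the Cartan integers a_ij = 2(alpha_i, alpha_j)/(alpha_j, alpha_j); the resulting 3x3 Cartan matrix is
[[2, -1, 0], [-1, 2, -1], [0, -1, 2]].
All simple roots have the same length, so the diagram is simply laced. The associated Dynkin diagram is a chain of 3 nodes with single edges (A_3), so the type is A_3 (the algebra sl(4)).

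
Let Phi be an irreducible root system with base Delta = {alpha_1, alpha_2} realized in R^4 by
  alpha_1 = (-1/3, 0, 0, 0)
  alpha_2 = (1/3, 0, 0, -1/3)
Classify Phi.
type B_2

Compute the Cartan integers a_ij = 2(alpha_i, alpha_j)/(alpha_j, alpha_j); the resulting 2x2 Cartan matrix is
[[2, -1], [-2, 2]].
The roots have two lengths (squared-length ratio 2:1); the short ones are alpha_{1}. The associated Dynkin diagram is a chain of 2 nodes with a double edge at one end; the terminal node there is the unique short simple root (B_2), so the type is B_2 (the algebra so(5)).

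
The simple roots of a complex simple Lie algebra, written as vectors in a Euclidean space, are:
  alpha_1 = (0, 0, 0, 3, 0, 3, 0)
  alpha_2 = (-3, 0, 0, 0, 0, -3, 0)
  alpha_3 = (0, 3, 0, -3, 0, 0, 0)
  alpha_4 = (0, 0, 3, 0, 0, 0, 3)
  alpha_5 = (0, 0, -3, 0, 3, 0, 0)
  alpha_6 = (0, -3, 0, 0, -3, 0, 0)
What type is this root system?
type A_6

Compute the Cartan integers a_ij = 2(alpha_i, alpha_j)/(alpha_j, alpha_j); the resulting 6x6 Cartan matrix is
[[2, -1, -1, 0, 0, 0], [-1, 2, 0, 0, 0, 0], [-1, 0, 2, 0, 0, -1], [0, 0, 0, 2, -1, 0], [0, 0, 0, -1, 2, -1], [0, 0, -1, 0, -1, 2]].
All simple roots have the same length, so the diagram is simply laced. The associated Dynkin diagram is a chain of 6 nodes with single edges (A_6), so the type is A_6 (the algebra sl(7)).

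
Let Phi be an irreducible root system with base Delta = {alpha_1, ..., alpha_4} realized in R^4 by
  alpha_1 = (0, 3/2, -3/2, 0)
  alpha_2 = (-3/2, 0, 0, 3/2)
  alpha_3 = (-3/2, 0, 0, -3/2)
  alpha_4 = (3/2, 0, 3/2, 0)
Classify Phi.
Compute the Cartan integers a_ij = 2(alpha_i, alpha_j)/(alpha_j, alpha_j); the resulting 4x4 Cartan matrix is
[[2, 0, 0, -1], [0, 2, 0, -1], [0, 0, 2, -1], [-1, -1, -1, 2]].
All simple roots have the same length, so the diagram is simply laced. The associated Dynkin diagram is a chain of 2 nodes with a fork of two nodes at one end (D_4), so the type is D_4 (the algebra so(8)).

D_4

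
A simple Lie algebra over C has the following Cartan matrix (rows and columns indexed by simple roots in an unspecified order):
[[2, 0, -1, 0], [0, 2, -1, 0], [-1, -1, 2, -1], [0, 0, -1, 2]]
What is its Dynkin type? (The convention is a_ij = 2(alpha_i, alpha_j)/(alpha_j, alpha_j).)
The matrix has rank 4 with 2's on the diagonal. Reading the off-diagonal entries as Dynkin edges (a single edge where a_ij = a_ji = -1; a double or triple edge where a_ij * a_ji = 2 or 3), the diagram is a chain of 2 nodes with a fork of two nodes at one end (D_4). One simple-root ordering that puts it in standard form is (alpha_1, alpha_3, alpha_2, alpha_4). So the algebra is type D_4, i.e. so(8).

D_4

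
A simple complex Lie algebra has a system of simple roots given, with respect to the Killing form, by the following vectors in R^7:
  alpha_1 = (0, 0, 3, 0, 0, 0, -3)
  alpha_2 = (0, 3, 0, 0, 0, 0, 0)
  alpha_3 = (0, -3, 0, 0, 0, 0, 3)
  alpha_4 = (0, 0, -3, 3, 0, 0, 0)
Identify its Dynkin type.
type B_4

Compute the Cartan integers a_ij = 2(alpha_i, alpha_j)/(alpha_j, alpha_j); the resulting 4x4 Cartan matrix is
[[2, 0, -1, -1], [0, 2, -1, 0], [-1, -2, 2, 0], [-1, 0, 0, 2]].
The roots have two lengths (squared-length ratio 2:1); the short ones are alpha_{2}. The associated Dynkin diagram is a chain of 4 nodes with a double edge at one end; the terminal node there is the unique short simple root (B_4), so the type is B_4 (the algebra so(9)).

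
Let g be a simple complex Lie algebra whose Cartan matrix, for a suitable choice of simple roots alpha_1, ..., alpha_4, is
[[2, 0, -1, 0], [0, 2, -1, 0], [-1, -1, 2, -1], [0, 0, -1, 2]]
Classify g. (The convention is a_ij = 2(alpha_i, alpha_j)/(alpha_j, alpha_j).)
The matrix has rank 4 with 2's on the diagonal. Reading the off-diagonal entries as Dynkin edges (a single edge where a_ij = a_ji = -1; a double or triple edge where a_ij * a_ji = 2 or 3), the diagram is a chain of 2 nodes with a fork of two nodes at one end (D_4). One simple-root ordering that puts it in standard form is (alpha_1, alpha_3, alpha_2, alpha_4). So the algebra is type D_4, i.e. so(8).

D_4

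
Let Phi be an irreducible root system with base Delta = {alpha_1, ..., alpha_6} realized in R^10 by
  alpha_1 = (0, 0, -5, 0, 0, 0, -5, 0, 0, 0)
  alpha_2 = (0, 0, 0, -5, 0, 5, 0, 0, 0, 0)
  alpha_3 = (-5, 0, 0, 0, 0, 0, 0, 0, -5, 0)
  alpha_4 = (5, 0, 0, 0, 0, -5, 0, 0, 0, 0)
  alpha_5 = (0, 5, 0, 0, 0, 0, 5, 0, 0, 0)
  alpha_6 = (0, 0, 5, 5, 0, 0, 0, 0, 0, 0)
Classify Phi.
Compute the Cartan integers a_ij = 2(alpha_i, alpha_j)/(alpha_j, alpha_j); the resulting 6x6 Cartan matrix is
[[2, 0, 0, 0, -1, -1], [0, 2, 0, -1, 0, -1], [0, 0, 2, -1, 0, 0], [0, -1, -1, 2, 0, 0], [-1, 0, 0, 0, 2, 0], [-1, -1, 0, 0, 0, 2]].
All simple roots have the same length, so the diagram is simply laced. The associated Dynkin diagram is a chain of 6 nodes with single edges (A_6), so the type is A_6 (the algebra sl(7)).

A_6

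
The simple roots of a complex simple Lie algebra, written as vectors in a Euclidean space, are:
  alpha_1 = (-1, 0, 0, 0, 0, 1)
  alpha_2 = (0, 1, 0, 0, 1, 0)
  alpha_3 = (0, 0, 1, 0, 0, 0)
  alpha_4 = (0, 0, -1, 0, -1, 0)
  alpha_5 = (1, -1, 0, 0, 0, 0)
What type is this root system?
B_5

Compute the Cartan integers a_ij = 2(alpha_i, alpha_j)/(alpha_j, alpha_j); the resulting 5x5 Cartan matrix is
[[2, 0, 0, 0, -1], [0, 2, 0, -1, -1], [0, 0, 2, -1, 0], [0, -1, -2, 2, 0], [-1, -1, 0, 0, 2]].
The roots have two lengths (squared-length ratio 2:1); the short ones are alpha_{3}. The associated Dynkin diagram is a chain of 5 nodes with a double edge at one end; the terminal node there is the unique short simple root (B_5), so the type is B_5 (the algebra so(11)).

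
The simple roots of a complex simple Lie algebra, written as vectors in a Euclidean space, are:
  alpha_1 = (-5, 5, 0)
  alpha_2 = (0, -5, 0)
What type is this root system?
type B_2

Compute the Cartan integers a_ij = 2(alpha_i, alpha_j)/(alpha_j, alpha_j); the resulting 2x2 Cartan matrix is
[[2, -2], [-1, 2]].
The roots have two lengths (squared-length ratio 2:1); the short ones are alpha_{2}. The associated Dynkin diagram is a chain of 2 nodes with a double edge at one end; the terminal node there is the unique short simple root (B_2), so the type is B_2 (the algebra so(5)).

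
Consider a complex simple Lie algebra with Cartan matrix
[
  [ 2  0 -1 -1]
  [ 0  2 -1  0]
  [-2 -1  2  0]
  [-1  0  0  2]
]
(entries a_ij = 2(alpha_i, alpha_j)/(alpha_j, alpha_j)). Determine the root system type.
F_4

The matrix has rank 4 with 2's on the diagonal. Reading the off-diagonal entries as Dynkin edges (a single edge where a_ij = a_ji = -1; a double or triple edge where a_ij * a_ji = 2 or 3), the diagram is a chain of 4 nodes with a double edge between the middle two (F_4). One simple-root ordering that puts it in standard form is (alpha_2, alpha_3, alpha_1, alpha_4). So the algebra is type F_4.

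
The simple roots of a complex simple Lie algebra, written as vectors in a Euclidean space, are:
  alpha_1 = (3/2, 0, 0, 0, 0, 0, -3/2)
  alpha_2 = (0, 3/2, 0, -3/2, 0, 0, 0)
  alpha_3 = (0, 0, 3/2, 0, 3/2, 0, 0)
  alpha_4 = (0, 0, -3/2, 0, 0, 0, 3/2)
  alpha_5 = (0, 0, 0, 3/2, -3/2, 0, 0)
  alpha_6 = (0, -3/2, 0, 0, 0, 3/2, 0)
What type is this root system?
type A_6

Compute the Cartan integers a_ij = 2(alpha_i, alpha_j)/(alpha_j, alpha_j); the resulting 6x6 Cartan matrix is
[[2, 0, 0, -1, 0, 0], [0, 2, 0, 0, -1, -1], [0, 0, 2, -1, -1, 0], [-1, 0, -1, 2, 0, 0], [0, -1, -1, 0, 2, 0], [0, -1, 0, 0, 0, 2]].
All simple roots have the same length, so the diagram is simply laced. The associated Dynkin diagram is a chain of 6 nodes with single edges (A_6), so the type is A_6 (the algebra sl(7)).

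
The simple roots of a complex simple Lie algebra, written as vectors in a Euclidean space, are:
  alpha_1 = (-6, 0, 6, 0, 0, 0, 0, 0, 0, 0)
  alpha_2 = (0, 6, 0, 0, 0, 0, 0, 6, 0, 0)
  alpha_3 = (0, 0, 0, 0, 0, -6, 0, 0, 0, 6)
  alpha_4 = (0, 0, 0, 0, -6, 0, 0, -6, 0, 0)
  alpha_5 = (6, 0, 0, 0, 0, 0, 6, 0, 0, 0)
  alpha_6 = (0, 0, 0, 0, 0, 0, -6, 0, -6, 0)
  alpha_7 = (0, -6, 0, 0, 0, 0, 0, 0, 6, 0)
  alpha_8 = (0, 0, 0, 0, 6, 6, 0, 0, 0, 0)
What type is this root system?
Compute the Cartan integers a_ij = 2(alpha_i, alpha_j)/(alpha_j, alpha_j); the resulting 8x8 Cartan matrix is
[[2, 0, 0, 0, -1, 0, 0, 0], [0, 2, 0, -1, 0, 0, -1, 0], [0, 0, 2, 0, 0, 0, 0, -1], [0, -1, 0, 2, 0, 0, 0, -1], [-1, 0, 0, 0, 2, -1, 0, 0], [0, 0, 0, 0, -1, 2, -1, 0], [0, -1, 0, 0, 0, -1, 2, 0], [0, 0, -1, -1, 0, 0, 0, 2]].
All simple roots have the same length, so the diagram is simply laced. The associated Dynkin diagram is a chain of 8 nodes with single edges (A_8), so the type is A_8 (the algebra sl(9)).

A_8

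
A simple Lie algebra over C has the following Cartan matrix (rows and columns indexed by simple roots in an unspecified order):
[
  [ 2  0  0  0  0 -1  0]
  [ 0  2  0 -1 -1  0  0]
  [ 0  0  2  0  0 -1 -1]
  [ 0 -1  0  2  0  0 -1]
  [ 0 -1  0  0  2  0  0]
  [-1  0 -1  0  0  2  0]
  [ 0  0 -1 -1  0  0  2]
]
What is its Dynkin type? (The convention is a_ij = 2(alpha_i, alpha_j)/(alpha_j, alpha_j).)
The matrix has rank 7 with 2's on the diagonal. Reading the off-diagonal entries as Dynkin edges (a single edge where a_ij = a_ji = -1; a double or triple edge where a_ij * a_ji = 2 or 3), the diagram is a chain of 7 nodes with single edges (A_7). One simple-root ordering that puts it in standard form is (alpha_5, alpha_2, alpha_4, alpha_7, alpha_3, alpha_6, alpha_1). So the algebra is type A_7, i.e. sl(8).

A7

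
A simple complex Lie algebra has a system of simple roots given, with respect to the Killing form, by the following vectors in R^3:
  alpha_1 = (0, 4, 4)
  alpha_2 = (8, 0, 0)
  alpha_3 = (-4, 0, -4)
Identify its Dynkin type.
C_3

Compute the Cartan integers a_ij = 2(alpha_i, alpha_j)/(alpha_j, alpha_j); the resulting 3x3 Cartan matrix is
[[2, 0, -1], [0, 2, -2], [-1, -1, 2]].
The roots have two lengths (squared-length ratio 2:1); the short ones are alpha_{1,3}. The associated Dynkin diagram is a chain of 3 nodes with a double edge at one end; the terminal node there is the unique long simple root (C_3), so the type is C_3 (the algebra sp(6)).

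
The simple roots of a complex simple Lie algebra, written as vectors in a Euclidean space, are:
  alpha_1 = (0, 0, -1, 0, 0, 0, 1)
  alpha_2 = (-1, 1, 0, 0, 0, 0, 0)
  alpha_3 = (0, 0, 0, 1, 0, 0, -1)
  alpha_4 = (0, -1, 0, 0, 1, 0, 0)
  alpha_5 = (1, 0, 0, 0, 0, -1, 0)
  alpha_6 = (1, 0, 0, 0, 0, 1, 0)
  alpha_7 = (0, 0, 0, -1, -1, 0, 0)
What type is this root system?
Compute the Cartan integers a_ij = 2(alpha_i, alpha_j)/(alpha_j, alpha_j); the resulting 7x7 Cartan matrix is
[[2, 0, -1, 0, 0, 0, 0], [0, 2, 0, -1, -1, -1, 0], [-1, 0, 2, 0, 0, 0, -1], [0, -1, 0, 2, 0, 0, -1], [0, -1, 0, 0, 2, 0, 0], [0, -1, 0, 0, 0, 2, 0], [0, 0, -1, -1, 0, 0, 2]].
All simple roots have the same length, so the diagram is simply laced. The associated Dynkin diagram is a chain of 5 nodes with a fork of two nodes at one end (D_7), so the type is D_7 (the algebra so(14)).

type D_7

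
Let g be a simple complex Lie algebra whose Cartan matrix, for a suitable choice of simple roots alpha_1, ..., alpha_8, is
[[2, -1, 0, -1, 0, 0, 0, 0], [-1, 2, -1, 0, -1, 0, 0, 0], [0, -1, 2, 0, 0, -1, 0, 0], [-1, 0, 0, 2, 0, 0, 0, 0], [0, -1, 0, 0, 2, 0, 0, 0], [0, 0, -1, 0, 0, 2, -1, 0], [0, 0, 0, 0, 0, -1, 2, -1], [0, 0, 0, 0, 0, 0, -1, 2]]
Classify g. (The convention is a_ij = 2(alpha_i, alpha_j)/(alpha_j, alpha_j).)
The matrix has rank 8 with 2's on the diagonal. Reading the off-diagonal entries as Dynkin edges (a single edge where a_ij = a_ji = -1; a double or triple edge where a_ij * a_ji = 2 or 3), the diagram is a chain of 7 nodes with one extra node attached to the third node from one end (E_8). One simple-root ordering that puts it in standard form is (alpha_4, alpha_5, alpha_1, alpha_2, alpha_3, alpha_6, alpha_7, alpha_8). So the algebra is type E_8.

E_8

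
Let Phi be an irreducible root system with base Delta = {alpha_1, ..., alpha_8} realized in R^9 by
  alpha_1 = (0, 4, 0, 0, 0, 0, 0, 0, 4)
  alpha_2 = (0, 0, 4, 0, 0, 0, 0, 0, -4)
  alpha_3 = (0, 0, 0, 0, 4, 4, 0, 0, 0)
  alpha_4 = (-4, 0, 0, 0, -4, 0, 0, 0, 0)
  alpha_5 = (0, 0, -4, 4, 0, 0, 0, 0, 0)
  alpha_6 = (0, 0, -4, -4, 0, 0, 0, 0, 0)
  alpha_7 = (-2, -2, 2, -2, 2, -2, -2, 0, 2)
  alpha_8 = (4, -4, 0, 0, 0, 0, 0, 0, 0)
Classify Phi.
Compute the Cartan integers a_ij = 2(alpha_i, alpha_j)/(alpha_j, alpha_j); the resulting 8x8 Cartan matrix is
[[2, -1, 0, 0, 0, 0, 0, -1], [-1, 2, 0, 0, -1, -1, 0, 0], [0, 0, 2, -1, 0, 0, 0, 0], [0, 0, -1, 2, 0, 0, 0, -1], [0, -1, 0, 0, 2, 0, -1, 0], [0, -1, 0, 0, 0, 2, 0, 0], [0, 0, 0, 0, -1, 0, 2, 0], [-1, 0, 0, -1, 0, 0, 0, 2]].
All simple roots have the same length, so the diagram is simply laced. The associated Dynkin diagram is a chain of 7 nodes with one extra node attached to the third node from one end (E_8), so the type is E_8.

type E_8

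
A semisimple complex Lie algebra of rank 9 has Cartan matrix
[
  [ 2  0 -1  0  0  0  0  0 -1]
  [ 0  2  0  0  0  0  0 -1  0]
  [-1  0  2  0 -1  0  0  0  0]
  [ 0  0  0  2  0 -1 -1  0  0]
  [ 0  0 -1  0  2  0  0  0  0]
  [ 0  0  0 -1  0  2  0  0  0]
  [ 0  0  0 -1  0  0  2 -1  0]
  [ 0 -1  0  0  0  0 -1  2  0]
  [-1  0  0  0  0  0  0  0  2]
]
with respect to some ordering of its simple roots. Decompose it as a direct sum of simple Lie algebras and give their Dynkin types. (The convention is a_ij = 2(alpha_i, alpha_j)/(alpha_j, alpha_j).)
The diagram associated to this matrix has two connected components: the simple roots {alpha_1, alpha_3, alpha_5, alpha_9} form a chain of 4 nodes with single edges (A_4), and {alpha_2, alpha_4, alpha_6, alpha_7, alpha_8} form a chain of 5 nodes with single edges (A_5). A semisimple Lie algebra decomposes uniquely as the direct sum of simple ideals, one per connected component of its Dynkin diagram, so g ≅ A_4 ⊕ A_5 (dimension 24 + 35 = 59).

type A_4 ⊕ type A_5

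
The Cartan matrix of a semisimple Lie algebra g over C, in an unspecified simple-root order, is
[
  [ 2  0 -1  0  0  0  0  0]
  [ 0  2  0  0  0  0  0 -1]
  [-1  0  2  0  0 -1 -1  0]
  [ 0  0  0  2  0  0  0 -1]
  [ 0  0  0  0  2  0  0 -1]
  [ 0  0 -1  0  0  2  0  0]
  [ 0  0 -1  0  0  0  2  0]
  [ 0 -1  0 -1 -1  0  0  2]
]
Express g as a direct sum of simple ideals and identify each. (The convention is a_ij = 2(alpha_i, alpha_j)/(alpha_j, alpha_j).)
The diagram associated to this matrix has two connected components: the simple roots {alpha_2, alpha_4, alpha_5, alpha_8} form a chain of 2 nodes with a fork of two nodes at one end (D_4), and {alpha_1, alpha_3, alpha_6, alpha_7} form a chain of 2 nodes with a fork of two nodes at one end (D_4). A semisimple Lie algebra decomposes uniquely as the direct sum of simple ideals, one per connected component of its Dynkin diagram, so g ≅ D_4 ⊕ D_4 (dimension 28 + 28 = 56).

D4 + D4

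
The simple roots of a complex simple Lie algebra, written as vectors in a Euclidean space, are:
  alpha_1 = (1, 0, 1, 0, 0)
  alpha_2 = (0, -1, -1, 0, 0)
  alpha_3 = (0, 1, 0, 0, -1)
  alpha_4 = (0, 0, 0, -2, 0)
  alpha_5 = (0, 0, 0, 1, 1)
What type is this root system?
Compute the Cartan integers a_ij = 2(alpha_i, alpha_j)/(alpha_j, alpha_j); the resulting 5x5 Cartan matrix is
[[2, -1, 0, 0, 0], [-1, 2, -1, 0, 0], [0, -1, 2, 0, -1], [0, 0, 0, 2, -2], [0, 0, -1, -1, 2]].
The roots have two lengths (squared-length ratio 2:1); the short ones are alpha_{1,2,3,5}. The associated Dynkin diagram is a chain of 5 nodes with a double edge at one end; the terminal node there is the unique long simple root (C_5), so the type is C_5 (the algebra sp(10)).

C_5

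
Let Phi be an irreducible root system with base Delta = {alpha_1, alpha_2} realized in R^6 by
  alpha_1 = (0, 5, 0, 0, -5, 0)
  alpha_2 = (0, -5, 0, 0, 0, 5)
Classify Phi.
Compute the Cartan integers a_ij = 2(alpha_i, alpha_j)/(alpha_j, alpha_j); the resulting 2x2 Cartan matrix is
[[2, -1], [-1, 2]].
All simple roots have the same length, so the diagram is simply laced. The associated Dynkin diagram is a chain of 2 nodes with single edges (A_2), so the type is A_2 (the algebra sl(3)).

A_2 (sl(3))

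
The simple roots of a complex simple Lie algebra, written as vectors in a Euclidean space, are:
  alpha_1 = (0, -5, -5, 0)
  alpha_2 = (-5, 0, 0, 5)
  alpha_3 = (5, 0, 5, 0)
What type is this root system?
A3

Compute the Cartan integers a_ij = 2(alpha_i, alpha_j)/(alpha_j, alpha_j); the resulting 3x3 Cartan matrix is
[[2, 0, -1], [0, 2, -1], [-1, -1, 2]].
All simple roots have the same length, so the diagram is simply laced. The associated Dynkin diagram is a chain of 3 nodes with single edges (A_3), so the type is A_3 (the algebra sl(4)).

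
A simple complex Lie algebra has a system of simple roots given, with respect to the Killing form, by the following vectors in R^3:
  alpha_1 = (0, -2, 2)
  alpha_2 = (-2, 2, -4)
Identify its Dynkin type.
Compute the Cartan integers a_ij = 2(alpha_i, alpha_j)/(alpha_j, alpha_j); the resulting 2x2 Cartan matrix is
[[2, -1], [-3, 2]].
The roots have two lengths (squared-length ratio 3:1); the short ones are alpha_{1}. The associated Dynkin diagram is two nodes joined by a triple edge (G_2), so the type is G_2.

G_2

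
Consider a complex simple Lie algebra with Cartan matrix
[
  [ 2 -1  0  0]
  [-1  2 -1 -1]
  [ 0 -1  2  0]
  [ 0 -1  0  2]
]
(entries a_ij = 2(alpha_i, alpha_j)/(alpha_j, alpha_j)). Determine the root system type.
D_4

The matrix has rank 4 with 2's on the diagonal. Reading the off-diagonal entries as Dynkin edges (a single edge where a_ij = a_ji = -1; a double or triple edge where a_ij * a_ji = 2 or 3), the diagram is a chain of 2 nodes with a fork of two nodes at one end (D_4). One simple-root ordering that puts it in standard form is (alpha_3, alpha_2, alpha_4, alpha_1). So the algebra is type D_4, i.e. so(8).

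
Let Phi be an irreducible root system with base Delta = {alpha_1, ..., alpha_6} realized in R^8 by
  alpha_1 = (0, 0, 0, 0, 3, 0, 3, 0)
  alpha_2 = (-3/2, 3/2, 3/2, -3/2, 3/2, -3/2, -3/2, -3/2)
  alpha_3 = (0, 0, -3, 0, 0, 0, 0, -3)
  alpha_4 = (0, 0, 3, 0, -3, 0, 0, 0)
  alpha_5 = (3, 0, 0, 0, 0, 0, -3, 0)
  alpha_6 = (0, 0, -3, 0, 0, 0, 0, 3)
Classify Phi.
E_6

Compute the Cartan integers a_ij = 2(alpha_i, alpha_j)/(alpha_j, alpha_j); the resulting 6x6 Cartan matrix is
[[2, 0, 0, -1, -1, 0], [0, 2, 0, 0, 0, -1], [0, 0, 2, -1, 0, 0], [-1, 0, -1, 2, 0, -1], [-1, 0, 0, 0, 2, 0], [0, -1, 0, -1, 0, 2]].
All simple roots have the same length, so the diagram is simply laced. The associated Dynkin diagram is a chain of 5 nodes with one extra node attached to the third node from one end (E_6), so the type is E_6.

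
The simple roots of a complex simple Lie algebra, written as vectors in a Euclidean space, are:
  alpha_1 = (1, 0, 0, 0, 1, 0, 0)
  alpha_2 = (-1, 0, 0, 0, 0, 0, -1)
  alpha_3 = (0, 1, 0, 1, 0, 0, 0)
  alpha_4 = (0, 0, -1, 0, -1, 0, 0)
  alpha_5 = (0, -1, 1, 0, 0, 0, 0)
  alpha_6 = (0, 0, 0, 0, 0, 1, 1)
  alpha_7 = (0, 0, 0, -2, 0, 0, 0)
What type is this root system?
C_7

Compute the Cartan integers a_ij = 2(alpha_i, alpha_j)/(alpha_j, alpha_j); the resulting 7x7 Cartan matrix is
[[2, -1, 0, -1, 0, 0, 0], [-1, 2, 0, 0, 0, -1, 0], [0, 0, 2, 0, -1, 0, -1], [-1, 0, 0, 2, -1, 0, 0], [0, 0, -1, -1, 2, 0, 0], [0, -1, 0, 0, 0, 2, 0], [0, 0, -2, 0, 0, 0, 2]].
The roots have two lengths (squared-length ratio 2:1); the short ones are alpha_{1,2,3,4,5,6}. The associated Dynkin diagram is a chain of 7 nodes with a double edge at one end; the terminal node there is the unique long simple root (C_7), so the type is C_7 (the algebra sp(14)).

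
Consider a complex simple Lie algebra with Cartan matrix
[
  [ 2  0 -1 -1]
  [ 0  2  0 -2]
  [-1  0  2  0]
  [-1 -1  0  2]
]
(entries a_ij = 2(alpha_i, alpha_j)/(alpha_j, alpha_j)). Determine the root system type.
C4

The matrix has rank 4 with 2's on the diagonal. Reading the off-diagonal entries as Dynkin edges (a single edge where a_ij = a_ji = -1; a double or triple edge where a_ij * a_ji = 2 or 3), the diagram is a chain of 4 nodes with a double edge at one end; the terminal node there is the unique long simple root (C_4). One simple-root ordering that puts it in standard form is (alpha_3, alpha_1, alpha_4, alpha_2). So the algebra is type C_4, i.e. sp(8).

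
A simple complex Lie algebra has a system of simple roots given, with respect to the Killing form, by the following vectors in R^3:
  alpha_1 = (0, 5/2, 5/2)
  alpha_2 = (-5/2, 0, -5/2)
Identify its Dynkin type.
A_2 (sl(3))

Compute the Cartan integers a_ij = 2(alpha_i, alpha_j)/(alpha_j, alpha_j); the resulting 2x2 Cartan matrix is
[[2, -1], [-1, 2]].
All simple roots have the same length, so the diagram is simply laced. The associated Dynkin diagram is a chain of 2 nodes with single edges (A_2), so the type is A_2 (the algebra sl(3)).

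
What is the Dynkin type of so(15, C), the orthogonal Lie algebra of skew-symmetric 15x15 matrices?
This is so(15) with 15 odd, which has dimension 15(15-1)/2 = 105 and rank (15-1)/2 = 7. In the classification of classical Lie algebras, the orthogonal algebra so(2n+1) in an odd number of variables has type B_n; here n = 7, so the Dynkin diagram is a chain of 7 nodes with a double edge at one end; the terminal node there is the unique short simple root (B_7). Hence the type is B_7.

B_7 (so(15))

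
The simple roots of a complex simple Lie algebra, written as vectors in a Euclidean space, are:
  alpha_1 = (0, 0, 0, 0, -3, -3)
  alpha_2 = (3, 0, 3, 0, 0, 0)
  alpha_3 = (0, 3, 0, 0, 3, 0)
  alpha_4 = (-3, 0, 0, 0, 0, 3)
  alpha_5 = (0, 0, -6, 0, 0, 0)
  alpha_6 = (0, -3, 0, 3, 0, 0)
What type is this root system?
C6

Compute the Cartan integers a_ij = 2(alpha_i, alpha_j)/(alpha_j, alpha_j); the resulting 6x6 Cartan matrix is
[[2, 0, -1, -1, 0, 0], [0, 2, 0, -1, -1, 0], [-1, 0, 2, 0, 0, -1], [-1, -1, 0, 2, 0, 0], [0, -2, 0, 0, 2, 0], [0, 0, -1, 0, 0, 2]].
The roots have two lengths (squared-length ratio 2:1); the short ones are alpha_{1,2,3,4,6}. The associated Dynkin diagram is a chain of 6 nodes with a double edge at one end; the terminal node there is the unique long simple root (C_6), so the type is C_6 (the algebra sp(12)).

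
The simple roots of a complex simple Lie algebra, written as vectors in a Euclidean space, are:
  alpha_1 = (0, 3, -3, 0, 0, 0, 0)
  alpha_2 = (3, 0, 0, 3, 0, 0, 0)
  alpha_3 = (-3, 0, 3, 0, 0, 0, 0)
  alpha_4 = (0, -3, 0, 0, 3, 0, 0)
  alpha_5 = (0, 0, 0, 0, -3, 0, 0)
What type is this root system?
Compute the Cartan integers a_ij = 2(alpha_i, alpha_j)/(alpha_j, alpha_j); the resulting 5x5 Cartan matrix is
[[2, 0, -1, -1, 0], [0, 2, -1, 0, 0], [-1, -1, 2, 0, 0], [-1, 0, 0, 2, -2], [0, 0, 0, -1, 2]].
The roots have two lengths (squared-length ratio 2:1); the short ones are alpha_{5}. The associated Dynkin diagram is a chain of 5 nodes with a double edge at one end; the terminal node there is the unique short simple root (B_5), so the type is B_5 (the algebra so(11)).

B_5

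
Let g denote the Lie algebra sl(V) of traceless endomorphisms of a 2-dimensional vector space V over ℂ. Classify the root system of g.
This is sl(2), which has dimension 2^2 - 1 = 3 and rank 2 - 1 = 1 (a Cartan subalgebra is the diagonal traceless matrices). In the classification of classical Lie algebras, the special linear algebra sl(n+1) has type A_n; here n = 1, so the Dynkin diagram is a chain of 1 nodes with single edges (A_1). Hence the type is A_1.

type A_1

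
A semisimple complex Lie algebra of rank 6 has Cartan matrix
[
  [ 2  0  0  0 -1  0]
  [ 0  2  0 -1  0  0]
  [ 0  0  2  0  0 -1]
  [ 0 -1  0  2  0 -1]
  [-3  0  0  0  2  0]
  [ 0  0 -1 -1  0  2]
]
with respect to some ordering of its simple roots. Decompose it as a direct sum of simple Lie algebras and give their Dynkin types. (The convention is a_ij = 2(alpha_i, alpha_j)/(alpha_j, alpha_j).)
A_4 (sl(5)) + G_2

The diagram associated to this matrix has two connected components: the simple roots {alpha_2, alpha_3, alpha_4, alpha_6} form a chain of 4 nodes with single edges (A_4), and {alpha_1, alpha_5} form two nodes joined by a triple edge (G_2). A semisimple Lie algebra decomposes uniquely as the direct sum of simple ideals, one per connected component of its Dynkin diagram, so g ≅ A_4 ⊕ G_2 (dimension 24 + 14 = 38).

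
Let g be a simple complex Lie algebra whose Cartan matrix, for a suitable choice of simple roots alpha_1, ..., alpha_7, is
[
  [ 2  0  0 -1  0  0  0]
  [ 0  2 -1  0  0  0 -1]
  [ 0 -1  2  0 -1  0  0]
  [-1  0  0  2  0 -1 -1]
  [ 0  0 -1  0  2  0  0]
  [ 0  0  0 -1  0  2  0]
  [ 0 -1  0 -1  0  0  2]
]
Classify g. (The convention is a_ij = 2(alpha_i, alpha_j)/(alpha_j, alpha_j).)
The matrix has rank 7 with 2's on the diagonal. Reading the off-diagonal entries as Dynkin edges (a single edge where a_ij = a_ji = -1; a double or triple edge where a_ij * a_ji = 2 or 3), the diagram is a chain of 5 nodes with a fork of two nodes at one end (D_7). One simple-root ordering that puts it in standard form is (alpha_5, alpha_3, alpha_2, alpha_7, alpha_4, alpha_1, alpha_6). So the algebra is type D_7, i.e. so(14).

type D_7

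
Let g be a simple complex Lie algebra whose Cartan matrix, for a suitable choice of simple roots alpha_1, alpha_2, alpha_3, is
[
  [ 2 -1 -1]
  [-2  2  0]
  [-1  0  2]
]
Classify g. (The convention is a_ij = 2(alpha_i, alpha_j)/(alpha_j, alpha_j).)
C_3

The matrix has rank 3 with 2's on the diagonal. Reading the off-diagonal entries as Dynkin edges (a single edge where a_ij = a_ji = -1; a double or triple edge where a_ij * a_ji = 2 or 3), the diagram is a chain of 3 nodes with a double edge at one end; the terminal node there is the unique long simple root (C_3). One simple-root ordering that puts it in standard form is (alpha_3, alpha_1, alpha_2). So the algebra is type C_3, i.e. sp(6).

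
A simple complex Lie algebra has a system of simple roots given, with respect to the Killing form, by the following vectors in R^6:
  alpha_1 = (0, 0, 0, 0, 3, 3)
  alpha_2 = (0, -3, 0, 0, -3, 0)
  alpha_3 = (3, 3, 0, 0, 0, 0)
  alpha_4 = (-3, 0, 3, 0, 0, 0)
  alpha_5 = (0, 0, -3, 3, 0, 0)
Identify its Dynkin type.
Compute the Cartan integers a_ij = 2(alpha_i, alpha_j)/(alpha_j, alpha_j); the resulting 5x5 Cartan matrix is
[[2, -1, 0, 0, 0], [-1, 2, -1, 0, 0], [0, -1, 2, -1, 0], [0, 0, -1, 2, -1], [0, 0, 0, -1, 2]].
All simple roots have the same length, so the diagram is simply laced. The associated Dynkin diagram is a chain of 5 nodes with single edges (A_5), so the type is A_5 (the algebra sl(6)).

type A_5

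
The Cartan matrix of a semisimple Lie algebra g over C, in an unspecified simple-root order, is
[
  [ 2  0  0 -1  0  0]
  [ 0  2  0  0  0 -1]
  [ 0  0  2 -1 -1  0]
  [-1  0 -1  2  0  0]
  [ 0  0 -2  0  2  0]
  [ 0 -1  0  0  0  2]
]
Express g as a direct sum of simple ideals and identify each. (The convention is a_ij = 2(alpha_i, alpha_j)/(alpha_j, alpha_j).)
A_2 (sl(3)) + C_4 (sp(8))

The diagram associated to this matrix has two connected components: the simple roots {alpha_2, alpha_6} form a chain of 2 nodes with single edges (A_2), and {alpha_1, alpha_3, alpha_4, alpha_5} form a chain of 4 nodes with a double edge at one end; the terminal node there is the unique long simple root (C_4). A semisimple Lie algebra decomposes uniquely as the direct sum of simple ideals, one per connected component of its Dynkin diagram, so g ≅ A_2 ⊕ C_4 (dimension 8 + 36 = 44).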